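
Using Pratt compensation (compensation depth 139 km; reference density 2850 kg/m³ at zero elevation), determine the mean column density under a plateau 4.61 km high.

Pratt balance: ρ_ref D = ρ (D + h).
ρ = ρ_ref D/(D + h) = 2850 × 139 km/(139 km + 4.61 km) = 2760 kg/m³.

2760 kg/m³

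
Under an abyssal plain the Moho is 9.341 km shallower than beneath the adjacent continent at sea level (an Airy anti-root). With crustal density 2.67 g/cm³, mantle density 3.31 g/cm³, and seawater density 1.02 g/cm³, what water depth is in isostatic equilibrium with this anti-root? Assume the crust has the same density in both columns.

3.62 km

Replacing a thickness d of crust by seawater at the top must be balanced by replacing crust with mantle at the base: d (ρ_c − ρ_w) = a (ρ_m − ρ_c).
d = a (ρ_m − ρ_c)/(ρ_c − ρ_w) = 9.341 km × 0.64/1.65 = 3.62 km.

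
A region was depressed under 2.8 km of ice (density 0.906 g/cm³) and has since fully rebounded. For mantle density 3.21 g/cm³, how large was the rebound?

0.79 km

Removing the load lets mantle flow back in; uplift u satisfies ρ_ice t = ρ_m u.
u = t ρ_ice/ρ_m = 2.8 km × 0.906/3.21 = 0.79 km.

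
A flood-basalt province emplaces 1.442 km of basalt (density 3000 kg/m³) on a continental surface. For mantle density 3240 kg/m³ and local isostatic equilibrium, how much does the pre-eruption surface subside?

1.34 km

Subaerial loading: s = t ρ_load / ρ_m.
s = 1.442 km × 3000/3240 = 1.34 km.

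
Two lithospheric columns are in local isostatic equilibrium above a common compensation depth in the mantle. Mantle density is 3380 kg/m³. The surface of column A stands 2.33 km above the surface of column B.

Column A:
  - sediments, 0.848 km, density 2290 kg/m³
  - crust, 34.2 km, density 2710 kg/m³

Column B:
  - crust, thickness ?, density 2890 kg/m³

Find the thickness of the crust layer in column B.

Take the compensation level at the base of the deeper column (depth z_c below the surface of column A) and equate Σ ρ_i t_i down to z_c; mantle fills any gap and the z_c terms cancel.
Column A: 0.848×2290 + 34.2×2710 + (z_c − 35.048)×3380
Column B: 2.33×0 + x×2890 + (z_c − 2.33 − 0 − x)×3380
The z_c×3380 term appears on both sides and cancels. Collect the known terms of each column as K = Σ(ρt)_known − 3380 × (depth of known layers): K_A = 94623.92 − 3380×35.048 = −23838.32; K_B = 0 − 3380×(2.33 + 0) = −7875.4.
Balance: K_A = K_B − x×(3380 − 2890), so x = (K_B − K_A)/(3380 − 2890) = 15962.9/490 = 32.6 km.

32.6 km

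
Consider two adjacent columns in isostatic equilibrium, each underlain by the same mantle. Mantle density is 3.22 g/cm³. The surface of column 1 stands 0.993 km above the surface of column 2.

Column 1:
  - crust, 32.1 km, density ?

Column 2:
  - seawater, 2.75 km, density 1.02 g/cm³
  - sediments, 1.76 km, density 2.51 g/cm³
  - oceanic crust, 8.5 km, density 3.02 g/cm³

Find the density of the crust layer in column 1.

Take the compensation level at the base of the deeper column (depth z_c below the surface of column 1) and equate Σ ρ_i t_i down to z_c; mantle fills any gap and the z_c terms cancel.
Column 1: 32.1×ρ + (z_c − 32.1)×3.22
Column 2: 0.993×0 + 2.75×1.02 + 1.76×2.51 + 8.5×3.02 + (z_c − 0.993 − 13.01)×3.22
The z_c×3.22 term appears on both sides and cancels. Collect the known terms of each column as K = Σ(ρt)_known − 3.22 × (depth of known layers): K_1 = 0 − 3.22×32.1 = −103.362; K_2 = 32.8926 − 3.22×(0.993 + 13.01) = −12.19706.
Balance: K_1 + 32.1×ρ = K_2, so ρ = (K_2 − K_1)/32.1 = 91.1649/32.1 = 2.84 g/cm³.

2.84 g/cm³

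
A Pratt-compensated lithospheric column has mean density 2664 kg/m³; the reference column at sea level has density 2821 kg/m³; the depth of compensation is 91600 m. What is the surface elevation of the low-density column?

5400 m

ρ_ref D = ρ (D + h) → h = D (ρ_ref − ρ)/ρ.
h = 91600 m × (2821 − 2664)/2664 = 5400 m.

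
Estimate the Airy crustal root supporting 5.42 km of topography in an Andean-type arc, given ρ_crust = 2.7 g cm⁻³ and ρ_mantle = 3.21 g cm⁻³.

Equating mass per unit area of the two columns: the weight of the topography is balanced by the buoyancy of the root, ρ_c h = (ρ_m − ρ_c) r.
r = h · ρ_c / (ρ_m − ρ_c) = 5.42 km × 2.7 / (3.21 − 2.7) = 28.7 km.

28.7 km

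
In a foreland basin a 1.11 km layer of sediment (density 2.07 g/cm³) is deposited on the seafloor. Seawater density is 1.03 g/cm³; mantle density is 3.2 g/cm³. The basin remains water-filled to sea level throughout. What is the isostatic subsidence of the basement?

0.532 km

Submarine loading: the sediment displaces seawater, and the subsidence is in turn flooded, so s (ρ_m − ρ_w) = t (ρ_sed − ρ_w).
s = 1.11 km × (2.07 − 1.03) / (3.2 − 1.03) = 0.532 km.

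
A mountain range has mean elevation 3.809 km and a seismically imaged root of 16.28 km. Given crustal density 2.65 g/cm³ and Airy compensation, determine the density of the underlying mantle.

3.27 g/cm³

Airy balance: ρ_c h = (ρ_m − ρ_c) r → ρ_m = ρ_c (1 + h/r).
ρ_m = 2.65 × (1 + 3.809 km/16.28 km) = 3.27 g/cm³.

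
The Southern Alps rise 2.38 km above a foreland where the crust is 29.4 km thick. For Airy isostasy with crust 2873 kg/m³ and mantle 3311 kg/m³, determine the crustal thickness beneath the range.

Root depth r = h ρ_c / (ρ_m − ρ_c) = 2.38 km × 2873 / 438 = 15.61 km.
Total thickness = T + h + r = 29.4 km + 2.38 km + 15.61 km = 47.4 km.

47.4 km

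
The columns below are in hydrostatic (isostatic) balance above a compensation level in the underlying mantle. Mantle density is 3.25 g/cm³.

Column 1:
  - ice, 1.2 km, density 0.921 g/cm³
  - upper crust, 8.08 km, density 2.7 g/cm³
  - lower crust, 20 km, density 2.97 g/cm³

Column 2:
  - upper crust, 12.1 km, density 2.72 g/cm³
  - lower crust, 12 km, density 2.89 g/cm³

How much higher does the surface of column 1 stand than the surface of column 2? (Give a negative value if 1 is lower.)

0.648 km

For any compensation level in the mantle, the mantle terms cancel and isostasy reduces to e = (Σt_1 − Σt_2) − (Σ(ρt)_1 − Σ(ρt)_2) / ρ_m.
Σt_1 = 29.28 km; Σt_2 = 24.1 km; Σ(ρt)_1 = 82.3212; Σ(ρt)_2 = 67.592 (in km·g/cm³).
e = (29.28 − 24.1) − (82.3212 − 67.592) / 3.25 = 0.648 km.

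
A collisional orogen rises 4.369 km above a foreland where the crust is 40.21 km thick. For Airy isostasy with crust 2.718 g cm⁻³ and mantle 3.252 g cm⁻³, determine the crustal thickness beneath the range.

66.8 km

Root depth r = h ρ_c / (ρ_m − ρ_c) = 4.369 km × 2.718 / 0.534 = 22.24 km.
Total thickness = T + h + r = 40.21 km + 4.369 km + 22.24 km = 66.8 km.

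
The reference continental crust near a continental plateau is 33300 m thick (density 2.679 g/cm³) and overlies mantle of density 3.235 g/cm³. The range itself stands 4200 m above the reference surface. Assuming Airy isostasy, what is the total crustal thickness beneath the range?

57700 m

Root depth r = h ρ_c / (ρ_m − ρ_c) = 4200 m × 2.679 / 0.556 = 20240 m.
Total thickness = T + h + r = 33300 m + 4200 m + 20240 m = 57700 m.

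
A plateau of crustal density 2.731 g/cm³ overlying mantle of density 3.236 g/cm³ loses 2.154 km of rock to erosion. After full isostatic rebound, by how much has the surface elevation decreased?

0.336 km

Rebound u = e ρ_c/ρ_m = 2.154 km × 2.731/3.236 = 1.818 km.
Net surface drop = e − u = 2.154 km − 1.818 km = e (ρ_m − ρ_c)/ρ_m = 0.336 km.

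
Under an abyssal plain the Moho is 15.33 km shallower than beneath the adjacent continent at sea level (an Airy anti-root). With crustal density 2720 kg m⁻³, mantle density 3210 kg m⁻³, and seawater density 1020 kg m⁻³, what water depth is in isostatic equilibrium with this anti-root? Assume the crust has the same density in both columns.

Replacing a thickness d of crust by seawater at the top must be balanced by replacing crust with mantle at the base: d (ρ_c − ρ_w) = a (ρ_m − ρ_c).
d = a (ρ_m − ρ_c)/(ρ_c − ρ_w) = 15.33 km × 490/1700 = 4.42 km.

4.42 km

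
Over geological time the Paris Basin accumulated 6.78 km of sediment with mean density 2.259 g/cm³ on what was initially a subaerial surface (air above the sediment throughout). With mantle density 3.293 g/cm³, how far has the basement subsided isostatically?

Subaerial load: s = t ρ_sed / ρ_m = 6.78 km × 2.259/3.293 = 4.65 km.

4.65 km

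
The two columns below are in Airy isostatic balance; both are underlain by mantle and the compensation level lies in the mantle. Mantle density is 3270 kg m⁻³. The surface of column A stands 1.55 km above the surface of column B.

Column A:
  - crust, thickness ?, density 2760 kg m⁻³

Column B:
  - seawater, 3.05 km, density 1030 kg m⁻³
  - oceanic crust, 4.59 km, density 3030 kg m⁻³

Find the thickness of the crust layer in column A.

25.5 km

Take the compensation level at the base of the deeper column (depth z_c below the surface of column A) and equate Σ ρ_i t_i down to z_c; mantle fills any gap and the z_c terms cancel.
Column A: x×2760 + (z_c − 0 − x)×3270
Column B: 1.55×0 + 3.05×1030 + 4.59×3030 + (z_c − 1.55 − 7.64)×3270
The z_c×3270 term appears on both sides and cancels. Collect the known terms of each column as K = Σ(ρt)_known − 3270 × (depth of known layers): K_A = 0 − 3270×0 = 0; K_B = 17049.2 − 3270×(1.55 + 7.64) = −13002.1.
Balance: K_A − x×(3270 − 2760) = K_B, so x = (K_A − K_B)/(3270 − 2760) = 13002.1/510 = 25.5 km.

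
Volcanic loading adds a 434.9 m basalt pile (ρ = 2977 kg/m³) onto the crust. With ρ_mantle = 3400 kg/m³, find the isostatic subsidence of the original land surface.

Subaerial loading: s = t ρ_load / ρ_m.
s = 434.9 m × 2977/3400 = 381 m.

381 m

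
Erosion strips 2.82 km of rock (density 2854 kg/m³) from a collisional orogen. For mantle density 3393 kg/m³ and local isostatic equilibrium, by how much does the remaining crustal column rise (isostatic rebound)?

2.37 km

Unloading: uplift u = e ρ_c/ρ_m = 2.82 km × 2854/3393 = 2.37 km.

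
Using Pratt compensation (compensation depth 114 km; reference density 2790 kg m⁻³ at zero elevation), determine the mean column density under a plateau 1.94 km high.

Pratt balance: ρ_ref D = ρ (D + h).
ρ = ρ_ref D/(D + h) = 2790 × 114 km/(114 km + 1.94 km) = 2740 kg m⁻³.

2740 kg m⁻³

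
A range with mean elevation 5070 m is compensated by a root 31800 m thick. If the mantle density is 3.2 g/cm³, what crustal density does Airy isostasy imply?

ρ_c h = (ρ_m − ρ_c) r → ρ_c (h + r) = ρ_m r → ρ_c = ρ_m r / (h + r).
ρ_c = 3.2 × 31800 m / (5070 m + 31800 m) = 2.76 g/cm³.

2.76 g/cm³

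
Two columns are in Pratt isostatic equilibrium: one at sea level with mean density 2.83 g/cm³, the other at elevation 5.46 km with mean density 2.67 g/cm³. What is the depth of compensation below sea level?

ρ_ref D = ρ (D + h) → D (ρ_ref − ρ) = ρ h.
D = ρ h/(ρ_ref − ρ) = 2.67 × 5.46 km/(2.83 − 2.67) = 91.1 km.

91.1 km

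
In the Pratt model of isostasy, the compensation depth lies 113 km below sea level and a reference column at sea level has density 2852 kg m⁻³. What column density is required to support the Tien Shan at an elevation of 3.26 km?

Pratt balance: ρ_ref D = ρ (D + h).
ρ = ρ_ref D/(D + h) = 2852 × 113 km/(113 km + 3.26 km) = 2770 kg m⁻³.

2770 kg m⁻³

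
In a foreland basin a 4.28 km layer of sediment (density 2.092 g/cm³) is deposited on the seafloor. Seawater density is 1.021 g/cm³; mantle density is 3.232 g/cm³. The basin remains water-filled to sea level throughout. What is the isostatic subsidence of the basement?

Submarine loading: the sediment displaces seawater, and the subsidence is in turn flooded, so s (ρ_m − ρ_w) = t (ρ_sed − ρ_w).
s = 4.28 km × (2.092 − 1.021) / (3.232 − 1.021) = 2.07 km.

2.07 km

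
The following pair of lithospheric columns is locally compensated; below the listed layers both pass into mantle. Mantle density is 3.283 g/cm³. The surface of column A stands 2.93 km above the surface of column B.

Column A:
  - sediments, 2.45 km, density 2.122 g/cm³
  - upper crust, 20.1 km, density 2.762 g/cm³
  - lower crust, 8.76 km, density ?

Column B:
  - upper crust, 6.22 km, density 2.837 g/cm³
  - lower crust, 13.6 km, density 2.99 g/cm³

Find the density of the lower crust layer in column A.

2.93 g/cm³

Take the compensation level at the base of the deeper column (depth z_c below the surface of column A) and equate Σ ρ_i t_i down to z_c; mantle fills any gap and the z_c terms cancel.
Column A: 2.45×2.122 + 20.1×2.762 + 8.76×ρ + (z_c − 31.31)×3.283
Column B: 2.93×0 + 6.22×2.837 + 13.6×2.99 + (z_c − 2.93 − 19.82)×3.283
The z_c×3.283 term appears on both sides and cancels. Collect the known terms of each column as K = Σ(ρt)_known − 3.283 × (depth of known layers): K_A = 60.7151 − 3.283×31.31 = −42.07563; K_B = 58.31014 − 3.283×(2.93 + 19.82) = −16.37811.
Balance: K_A + 8.76×ρ = K_B, so ρ = (K_B − K_A)/8.76 = 25.6975/8.76 = 2.93 g/cm³.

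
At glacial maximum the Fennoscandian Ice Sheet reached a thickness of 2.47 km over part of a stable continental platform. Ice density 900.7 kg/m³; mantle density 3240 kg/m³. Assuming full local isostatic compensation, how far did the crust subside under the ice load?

0.687 km

By Archimedes' principle applied to the lithosphere: the ice load ρ_ice t is balanced by mantle displaced below, ρ_m s.
s = t ρ_ice / ρ_m = 2.47 km × 900.7/3240 = 0.687 km.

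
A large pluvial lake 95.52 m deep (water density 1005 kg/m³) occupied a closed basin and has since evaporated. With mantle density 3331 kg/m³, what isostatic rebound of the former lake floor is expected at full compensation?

u = d ρ_w/ρ_m = 95.52 m × 1005/3331 = 28.8 m.

28.8 m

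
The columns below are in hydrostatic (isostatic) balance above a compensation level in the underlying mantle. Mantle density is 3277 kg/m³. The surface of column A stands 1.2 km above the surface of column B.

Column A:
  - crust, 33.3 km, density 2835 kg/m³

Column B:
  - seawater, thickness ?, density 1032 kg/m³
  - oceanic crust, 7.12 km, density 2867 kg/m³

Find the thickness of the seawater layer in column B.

3.5 km

Take the compensation level at the base of the deeper column (depth z_c below the surface of column A) and equate Σ ρ_i t_i down to z_c; mantle fills any gap and the z_c terms cancel.
Column A: 33.3×2835 + (z_c − 33.3)×3277
Column B: 1.2×0 + x×1032 + 7.12×2867 + (z_c − 1.2 − 7.12 − x)×3277
The z_c×3277 term appears on both sides and cancels. Collect the known terms of each column as K = Σ(ρt)_known − 3277 × (depth of known layers): K_A = 94405.5 − 3277×33.3 = −14718.6; K_B = 20413.04 − 3277×(1.2 + 7.12) = −6851.6.
Balance: K_A = K_B − x×(3277 − 1032), so x = (K_B − K_A)/(3277 − 1032) = 7867/2245 = 3.5 km.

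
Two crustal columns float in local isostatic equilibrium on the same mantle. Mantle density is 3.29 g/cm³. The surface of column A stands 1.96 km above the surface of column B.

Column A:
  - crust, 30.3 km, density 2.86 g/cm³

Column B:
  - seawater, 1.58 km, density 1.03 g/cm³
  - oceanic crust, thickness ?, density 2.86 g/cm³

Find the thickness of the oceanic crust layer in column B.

Take the compensation level at the base of the deeper column (depth z_c below the surface of column A) and equate Σ ρ_i t_i down to z_c; mantle fills any gap and the z_c terms cancel.
Column A: 30.3×2.86 + (z_c − 30.3)×3.29
Column B: 1.96×0 + 1.58×1.03 + x×2.86 + (z_c − 1.96 − 1.58 − x)×3.29
The z_c×3.29 term appears on both sides and cancels. Collect the known terms of each column as K = Σ(ρt)_known − 3.29 × (depth of known layers): K_A = 86.658 − 3.29×30.3 = −13.029; K_B = 1.6274 − 3.29×(1.96 + 1.58) = −10.0192.
Balance: K_A = K_B − x×(3.29 − 2.86), so x = (K_B − K_A)/(3.29 − 2.86) = 3.0098/0.43 = 7 km.

7 km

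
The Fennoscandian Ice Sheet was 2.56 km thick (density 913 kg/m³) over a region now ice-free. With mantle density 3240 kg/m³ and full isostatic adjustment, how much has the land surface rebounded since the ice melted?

0.721 km

Removing the load lets mantle flow back in; uplift u satisfies ρ_ice t = ρ_m u.
u = t ρ_ice/ρ_m = 2.56 km × 913/3240 = 0.721 km.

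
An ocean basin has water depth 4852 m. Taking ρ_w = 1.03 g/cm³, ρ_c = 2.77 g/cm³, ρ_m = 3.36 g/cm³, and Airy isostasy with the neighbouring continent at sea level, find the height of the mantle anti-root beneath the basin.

14300 m

By Archimedes' principle applied to the lithosphere: replacing crust with seawater at the top is compensated by replacing crust with mantle at the base: d (ρ_c − ρ_w) = a (ρ_m − ρ_c).
a = d (ρ_c − ρ_w)/(ρ_m − ρ_c) = 4852 m × 1.74/0.59 = 14300 m.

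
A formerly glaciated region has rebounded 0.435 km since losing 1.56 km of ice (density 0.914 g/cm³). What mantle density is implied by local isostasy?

3.28 g/cm³

ρ_m = ρ_ice t / u = 0.914 × 1.56 km/0.435 km = 3.28 g/cm³.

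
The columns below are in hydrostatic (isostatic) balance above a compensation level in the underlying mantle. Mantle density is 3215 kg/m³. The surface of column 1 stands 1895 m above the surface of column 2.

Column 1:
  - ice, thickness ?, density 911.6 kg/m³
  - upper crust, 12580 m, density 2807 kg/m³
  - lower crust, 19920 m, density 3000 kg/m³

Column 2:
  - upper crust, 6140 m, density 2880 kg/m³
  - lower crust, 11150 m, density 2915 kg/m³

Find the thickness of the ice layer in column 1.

903 m

Take the compensation level at the base of the deeper column (depth z_c below the surface of column 1) and equate Σ ρ_i t_i down to z_c; mantle fills any gap and the z_c terms cancel.
Column 1: x×911.6 + 12580×2807 + 19920×3000 + (z_c − 32500 − x)×3215
Column 2: 1895×0 + 6140×2880 + 11150×2915 + (z_c − 1895 − 17290)×3215
The z_c×3215 term appears on both sides and cancels. Collect the known terms of each column as K = Σ(ρt)_known − 3215 × (depth of known layers): K_1 = 95072060 − 3215×32500 = −9415440; K_2 = 50185450 − 3215×(1895 + 17290) = −11494325.
Balance: K_1 − x×(3215 − 911.6) = K_2, so x = (K_1 − K_2)/(3215 − 911.6) = 2078880/2303.4 = 903 m.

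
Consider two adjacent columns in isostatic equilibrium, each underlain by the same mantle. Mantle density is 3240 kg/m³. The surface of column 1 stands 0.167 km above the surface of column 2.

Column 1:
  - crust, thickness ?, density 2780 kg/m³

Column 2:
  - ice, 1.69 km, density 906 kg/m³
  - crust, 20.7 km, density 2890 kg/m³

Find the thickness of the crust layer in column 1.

Take the compensation level at the base of the deeper column (depth z_c below the surface of column 1) and equate Σ ρ_i t_i down to z_c; mantle fills any gap and the z_c terms cancel.
Column 1: x×2780 + (z_c − 0 − x)×3240
Column 2: 0.167×0 + 1.69×906 + 20.7×2890 + (z_c − 0.167 − 22.39)×3240
The z_c×3240 term appears on both sides and cancels. Collect the known terms of each column as K = Σ(ρt)_known − 3240 × (depth of known layers): K_1 = 0 − 3240×0 = 0; K_2 = 61354.14 − 3240×(0.167 + 22.39) = −11730.54.
Balance: K_1 − x×(3240 − 2780) = K_2, so x = (K_1 − K_2)/(3240 − 2780) = 11730.5/460 = 25.5 km.

25.5 km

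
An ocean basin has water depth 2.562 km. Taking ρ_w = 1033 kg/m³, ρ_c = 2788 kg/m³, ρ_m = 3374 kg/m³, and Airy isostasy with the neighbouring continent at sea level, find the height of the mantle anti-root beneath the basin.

By Archimedes' principle applied to the lithosphere: replacing crust with seawater at the top is compensated by replacing crust with mantle at the base: d (ρ_c − ρ_w) = a (ρ_m − ρ_c).
a = d (ρ_c − ρ_w)/(ρ_m − ρ_c) = 2.562 km × 1755/586 = 7.67 km.

7.67 km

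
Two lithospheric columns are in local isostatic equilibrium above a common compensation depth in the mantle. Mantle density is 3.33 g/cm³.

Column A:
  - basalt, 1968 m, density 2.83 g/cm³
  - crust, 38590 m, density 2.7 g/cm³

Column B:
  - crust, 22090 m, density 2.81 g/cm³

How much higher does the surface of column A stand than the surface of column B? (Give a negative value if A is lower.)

4150 m

For any compensation level in the mantle, the mantle terms cancel and isostasy reduces to e = (Σt_A − Σt_B) − (Σ(ρt)_A − Σ(ρt)_B) / ρ_m.
Σt_A = 40558 m; Σt_B = 22090 m; Σ(ρt)_A = 109762.44; Σ(ρt)_B = 62072.9 (in m·g/cm³).
e = (40558 − 22090) − (109762.44 − 62072.9) / 3.33 = 4150 m.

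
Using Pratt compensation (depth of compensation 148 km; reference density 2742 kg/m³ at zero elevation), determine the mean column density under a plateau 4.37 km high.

2660 kg/m³

Pratt balance: ρ_ref D = ρ (D + h).
ρ = ρ_ref D/(D + h) = 2742 × 148 km/(148 km + 4.37 km) = 2660 kg/m³.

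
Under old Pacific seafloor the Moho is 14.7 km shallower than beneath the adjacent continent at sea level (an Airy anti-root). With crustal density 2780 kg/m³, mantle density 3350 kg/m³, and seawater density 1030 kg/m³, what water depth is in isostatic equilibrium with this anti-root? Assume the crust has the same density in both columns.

4.79 km

Replacing a thickness d of crust by seawater at the top must be balanced by replacing crust with mantle at the base: d (ρ_c − ρ_w) = a (ρ_m − ρ_c).
d = a (ρ_m − ρ_c)/(ρ_c − ρ_w) = 14.7 km × 570/1750 = 4.79 km.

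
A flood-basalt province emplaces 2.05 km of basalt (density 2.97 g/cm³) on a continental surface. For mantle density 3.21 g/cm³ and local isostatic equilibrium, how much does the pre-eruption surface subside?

Subaerial loading: s = t ρ_load / ρ_m.
s = 2.05 km × 2.97/3.21 = 1.9 km.

1.9 km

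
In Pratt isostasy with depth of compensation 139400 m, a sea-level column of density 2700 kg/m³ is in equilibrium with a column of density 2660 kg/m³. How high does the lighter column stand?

ρ_ref D = ρ (D + h) → h = D (ρ_ref − ρ)/ρ.
h = 139400 m × (2700 − 2660)/2660 = 2100 m.

2100 m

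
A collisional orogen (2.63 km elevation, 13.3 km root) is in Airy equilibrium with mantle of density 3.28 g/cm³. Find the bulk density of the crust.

ρ_c h = (ρ_m − ρ_c) r → ρ_c (h + r) = ρ_m r → ρ_c = ρ_m r / (h + r).
ρ_c = 3.28 × 13.3 km / (2.63 km + 13.3 km) = 2.74 g/cm³.

2.74 g/cm³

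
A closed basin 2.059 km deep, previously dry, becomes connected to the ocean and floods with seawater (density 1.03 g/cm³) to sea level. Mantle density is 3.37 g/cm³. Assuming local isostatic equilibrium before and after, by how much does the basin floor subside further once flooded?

After flooding the water column is d + s deep. Its weight must equal the weight of mantle displaced by the extra subsidence s: (d + s) ρ_w = s ρ_m.
s = d ρ_w / (ρ_m − ρ_w) = 2.059 km × 1.03/(3.37 − 1.03) = 0.906 km.

0.906 km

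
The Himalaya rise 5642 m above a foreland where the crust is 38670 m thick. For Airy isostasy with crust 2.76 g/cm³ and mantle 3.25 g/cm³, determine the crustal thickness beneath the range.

Root depth r = h ρ_c / (ρ_m − ρ_c) = 5642 m × 2.76 / 0.49 = 31780 m.
Total thickness = T + h + r = 38670 m + 5642 m + 31780 m = 76100 m.

76100 m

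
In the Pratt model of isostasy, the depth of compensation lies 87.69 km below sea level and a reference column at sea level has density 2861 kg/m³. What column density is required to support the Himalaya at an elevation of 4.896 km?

Pratt balance: ρ_ref D = ρ (D + h).
ρ = ρ_ref D/(D + h) = 2861 × 87.69 km/(87.69 km + 4.896 km) = 2710 kg/m³.

2710 kg/m³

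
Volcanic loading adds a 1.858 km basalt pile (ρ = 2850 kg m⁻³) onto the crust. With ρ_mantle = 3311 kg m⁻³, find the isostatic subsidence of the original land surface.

1.6 km

Subaerial loading: s = t ρ_load / ρ_m.
s = 1.858 km × 2850/3311 = 1.6 km.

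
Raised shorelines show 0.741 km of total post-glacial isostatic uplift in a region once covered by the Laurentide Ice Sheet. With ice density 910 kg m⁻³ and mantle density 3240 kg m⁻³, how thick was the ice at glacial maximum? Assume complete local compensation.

u = t ρ_ice/ρ_m → t = u ρ_m/ρ_ice = 0.741 km × 3240/910 = 2.64 km.

2.64 km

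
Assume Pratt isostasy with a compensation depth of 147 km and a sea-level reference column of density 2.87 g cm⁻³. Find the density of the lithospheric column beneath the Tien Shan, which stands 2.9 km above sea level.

2.81 g cm⁻³

Pratt balance: ρ_ref D = ρ (D + h).
ρ = ρ_ref D/(D + h) = 2.87 × 147 km/(147 km + 2.9 km) = 2.81 g cm⁻³.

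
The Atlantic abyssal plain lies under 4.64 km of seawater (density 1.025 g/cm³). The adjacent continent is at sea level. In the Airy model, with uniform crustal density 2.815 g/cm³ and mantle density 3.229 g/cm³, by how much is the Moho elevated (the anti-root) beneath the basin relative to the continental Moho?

Equating mass per unit area of the two columns: replacing crust with seawater at the top is compensated by replacing crust with mantle at the base: d (ρ_c − ρ_w) = a (ρ_m − ρ_c).
a = d (ρ_c − ρ_w)/(ρ_m − ρ_c) = 4.64 km × 1.79/0.414 = 20.1 km.

20.1 km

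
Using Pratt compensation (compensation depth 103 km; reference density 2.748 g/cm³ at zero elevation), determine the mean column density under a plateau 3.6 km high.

2.66 g/cm³

Pratt balance: ρ_ref D = ρ (D + h).
ρ = ρ_ref D/(D + h) = 2.748 × 103 km/(103 km + 3.6 km) = 2.66 g/cm³.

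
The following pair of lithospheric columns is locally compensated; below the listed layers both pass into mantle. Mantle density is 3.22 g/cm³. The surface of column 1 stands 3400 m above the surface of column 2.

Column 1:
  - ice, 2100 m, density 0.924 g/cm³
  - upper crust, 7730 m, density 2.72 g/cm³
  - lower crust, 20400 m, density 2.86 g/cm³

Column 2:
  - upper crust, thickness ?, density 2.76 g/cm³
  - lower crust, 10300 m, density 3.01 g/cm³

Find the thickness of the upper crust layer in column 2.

6350 m

Take the compensation level at the base of the deeper column (depth z_c below the surface of column 1) and equate Σ ρ_i t_i down to z_c; mantle fills any gap and the z_c terms cancel.
Column 1: 2100×0.924 + 7730×2.72 + 20400×2.86 + (z_c − 30230)×3.22
Column 2: 3400×0 + x×2.76 + 10300×3.01 + (z_c − 3400 − 10300 − x)×3.22
The z_c×3.22 term appears on both sides and cancels. Collect the known terms of each column as K = Σ(ρt)_known − 3.22 × (depth of known layers): K_1 = 81310 − 3.22×30230 = −16030.6; K_2 = 31003 − 3.22×(3400 + 10300) = −13111.
Balance: K_1 = K_2 − x×(3.22 − 2.76), so x = (K_2 − K_1)/(3.22 − 2.76) = 2919.6/0.46 = 6350 m.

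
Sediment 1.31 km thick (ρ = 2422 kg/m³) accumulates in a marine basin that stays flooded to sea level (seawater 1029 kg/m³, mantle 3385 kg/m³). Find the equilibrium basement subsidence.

Submarine loading: the sediment displaces seawater, and the subsidence is in turn flooded, so s (ρ_m − ρ_w) = t (ρ_sed − ρ_w).
s = 1.31 km × (2422 − 1029) / (3385 − 1029) = 0.775 km.

0.775 km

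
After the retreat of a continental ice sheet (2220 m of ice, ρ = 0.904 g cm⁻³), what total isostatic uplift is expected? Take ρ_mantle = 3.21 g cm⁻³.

625 m

Removing the load lets mantle flow back in; uplift u satisfies ρ_ice t = ρ_m u.
u = t ρ_ice/ρ_m = 2220 m × 0.904/3.21 = 625 m.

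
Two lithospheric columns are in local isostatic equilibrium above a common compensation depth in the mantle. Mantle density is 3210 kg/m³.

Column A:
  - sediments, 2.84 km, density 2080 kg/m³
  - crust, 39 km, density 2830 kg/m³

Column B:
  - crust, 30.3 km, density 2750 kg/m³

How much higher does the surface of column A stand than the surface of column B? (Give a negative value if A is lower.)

For any compensation level in the mantle, the mantle terms cancel and isostasy reduces to e = (Σt_A − Σt_B) − (Σ(ρt)_A − Σ(ρt)_B) / ρ_m.
Σt_A = 41.84 km; Σt_B = 30.3 km; Σ(ρt)_A = 116277.2; Σ(ρt)_B = 83325 (in km·kg/m³).
e = (41.84 − 30.3) − (116277.2 − 83325) / 3210 = 1.27 km.

1.27 km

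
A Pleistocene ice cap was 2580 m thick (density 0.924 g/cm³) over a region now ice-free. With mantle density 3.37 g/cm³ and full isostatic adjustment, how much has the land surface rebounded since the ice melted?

Removing the load lets mantle flow back in; uplift u satisfies ρ_ice t = ρ_m u.
u = t ρ_ice/ρ_m = 2580 m × 0.924/3.37 = 707 m.

707 m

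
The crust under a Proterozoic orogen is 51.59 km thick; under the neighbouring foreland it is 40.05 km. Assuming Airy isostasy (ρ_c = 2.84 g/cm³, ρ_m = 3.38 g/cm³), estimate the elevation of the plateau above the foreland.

1.84 km

Excess crust Δ = 51.59 km − 40.05 km = 11.54 km, split between elevation h and root r with h + r = Δ.
Airy balance ρ_c h = (ρ_m − ρ_c) r gives r = h ρ_c/(ρ_m − ρ_c), so h (1 + ρ_c/(ρ_m − ρ_c)) = Δ, i.e. h = Δ (ρ_m − ρ_c)/ρ_m.
h = 11.54 km × 0.54/3.38 = 1.84 km.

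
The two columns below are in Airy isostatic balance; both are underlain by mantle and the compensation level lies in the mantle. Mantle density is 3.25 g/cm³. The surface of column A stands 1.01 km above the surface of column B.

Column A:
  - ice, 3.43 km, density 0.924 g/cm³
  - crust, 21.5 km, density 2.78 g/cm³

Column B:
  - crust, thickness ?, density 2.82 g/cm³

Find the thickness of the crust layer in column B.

Take the compensation level at the base of the deeper column (depth z_c below the surface of column A) and equate Σ ρ_i t_i down to z_c; mantle fills any gap and the z_c terms cancel.
Column A: 3.43×0.924 + 21.5×2.78 + (z_c − 24.93)×3.25
Column B: 1.01×0 + x×2.82 + (z_c − 1.01 − 0 − x)×3.25
The z_c×3.25 term appears on both sides and cancels. Collect the known terms of each column as K = Σ(ρt)_known − 3.25 × (depth of known layers): K_A = 62.93932 − 3.25×24.93 = −18.08318; K_B = 0 − 3.25×(1.01 + 0) = −3.2825.
Balance: K_A = K_B − x×(3.25 − 2.82), so x = (K_B − K_A)/(3.25 − 2.82) = 14.8007/0.43 = 34.4 km.

34.4 km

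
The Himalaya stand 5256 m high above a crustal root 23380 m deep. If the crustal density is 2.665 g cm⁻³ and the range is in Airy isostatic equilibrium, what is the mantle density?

3.26 g cm⁻³

Airy balance: ρ_c h = (ρ_m − ρ_c) r → ρ_m = ρ_c (1 + h/r).
ρ_m = 2.665 × (1 + 5256 m/23380 m) = 3.26 g cm⁻³.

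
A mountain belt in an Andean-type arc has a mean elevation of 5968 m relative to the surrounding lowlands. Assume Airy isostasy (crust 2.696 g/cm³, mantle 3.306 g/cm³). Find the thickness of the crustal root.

By Archimedes' principle applied to the lithosphere: the weight of the topography is balanced by the buoyancy of the root, ρ_c h = (ρ_m − ρ_c) r.
r = h · ρ_c / (ρ_m − ρ_c) = 5968 m × 2.696 / (3.306 − 2.696) = 26400 m.

26400 m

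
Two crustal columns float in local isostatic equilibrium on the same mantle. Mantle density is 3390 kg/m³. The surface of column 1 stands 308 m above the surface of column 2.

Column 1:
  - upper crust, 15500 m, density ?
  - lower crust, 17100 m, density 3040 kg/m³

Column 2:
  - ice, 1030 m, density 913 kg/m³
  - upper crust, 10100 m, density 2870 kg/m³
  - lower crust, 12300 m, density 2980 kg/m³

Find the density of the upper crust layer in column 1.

2880 kg/m³

Take the compensation level at the base of the deeper column (depth z_c below the surface of column 1) and equate Σ ρ_i t_i down to z_c; mantle fills any gap and the z_c terms cancel.
Column 1: 15500×ρ + 17100×3040 + (z_c − 32600)×3390
Column 2: 308×0 + 1030×913 + 10100×2870 + 12300×2980 + (z_c − 308 − 23430)×3390
The z_c×3390 term appears on both sides and cancels. Collect the known terms of each column as K = Σ(ρt)_known − 3390 × (depth of known layers): K_1 = 51984000 − 3390×32600 = −58530000; K_2 = 66581390 − 3390×(308 + 23430) = −13890430.
Balance: K_1 + 15500×ρ = K_2, so ρ = (K_2 − K_1)/15500 = 44639600/15500 = 2880 kg/m³.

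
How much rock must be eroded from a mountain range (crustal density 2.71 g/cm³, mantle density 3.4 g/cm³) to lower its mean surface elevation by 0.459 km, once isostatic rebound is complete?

2.26 km

Net drop Δ = e − u = e − e ρ_c/ρ_m = e (ρ_m − ρ_c)/ρ_m.
e = Δ ρ_m/(ρ_m − ρ_c) = 0.459 km × 3.4/0.69 = 2.26 km.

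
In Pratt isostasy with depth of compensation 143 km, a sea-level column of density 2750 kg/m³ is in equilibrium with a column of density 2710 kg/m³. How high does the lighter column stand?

ρ_ref D = ρ (D + h) → h = D (ρ_ref − ρ)/ρ.
h = 143 km × (2750 − 2710)/2710 = 2.11 km.

2.11 km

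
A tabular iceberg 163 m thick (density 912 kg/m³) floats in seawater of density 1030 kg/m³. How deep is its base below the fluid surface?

Draft d = t ρ_obj/ρ_fluid = 163 m × 912/1030 = 144 m.

144 m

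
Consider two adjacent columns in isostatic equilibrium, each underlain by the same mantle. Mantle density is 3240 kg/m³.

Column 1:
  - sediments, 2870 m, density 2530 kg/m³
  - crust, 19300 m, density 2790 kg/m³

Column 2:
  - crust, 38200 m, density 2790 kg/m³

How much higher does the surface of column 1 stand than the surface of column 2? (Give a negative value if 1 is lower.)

−2000 m

For any compensation level in the mantle, the mantle terms cancel and isostasy reduces to e = (Σt_1 − Σt_2) − (Σ(ρt)_1 − Σ(ρt)_2) / ρ_m.
Σt_1 = 22170 m; Σt_2 = 38200 m; Σ(ρt)_1 = 61108100; Σ(ρt)_2 = 106578000 (in m·kg/m³).
e = (22170 − 38200) − (61108100 − 106578000) / 3240 = −2000 m.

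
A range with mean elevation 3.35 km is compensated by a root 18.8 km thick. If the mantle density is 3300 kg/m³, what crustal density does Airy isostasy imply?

ρ_c h = (ρ_m − ρ_c) r → ρ_c (h + r) = ρ_m r → ρ_c = ρ_m r / (h + r).
ρ_c = 3300 × 18.8 km / (3.35 km + 18.8 km) = 2800 kg/m³.

2800 kg/m³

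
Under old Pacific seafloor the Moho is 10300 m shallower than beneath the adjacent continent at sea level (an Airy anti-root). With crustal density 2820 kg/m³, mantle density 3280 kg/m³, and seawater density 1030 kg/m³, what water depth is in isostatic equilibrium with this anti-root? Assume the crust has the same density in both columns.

Replacing a thickness d of crust by seawater at the top must be balanced by replacing crust with mantle at the base: d (ρ_c − ρ_w) = a (ρ_m − ρ_c).
d = a (ρ_m − ρ_c)/(ρ_c − ρ_w) = 10300 m × 460/1790 = 2650 m.

2650 m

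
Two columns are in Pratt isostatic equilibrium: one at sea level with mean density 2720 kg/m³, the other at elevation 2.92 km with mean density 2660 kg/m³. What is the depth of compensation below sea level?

ρ_ref D = ρ (D + h) → D (ρ_ref − ρ) = ρ h.
D = ρ h/(ρ_ref − ρ) = 2660 × 2.92 km/(2720 − 2660) = 129 km.

129 km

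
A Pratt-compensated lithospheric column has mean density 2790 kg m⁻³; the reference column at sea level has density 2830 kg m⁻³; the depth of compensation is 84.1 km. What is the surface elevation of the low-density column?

ρ_ref D = ρ (D + h) → h = D (ρ_ref − ρ)/ρ.
h = 84.1 km × (2830 − 2790)/2790 = 1.21 km.

1.21 km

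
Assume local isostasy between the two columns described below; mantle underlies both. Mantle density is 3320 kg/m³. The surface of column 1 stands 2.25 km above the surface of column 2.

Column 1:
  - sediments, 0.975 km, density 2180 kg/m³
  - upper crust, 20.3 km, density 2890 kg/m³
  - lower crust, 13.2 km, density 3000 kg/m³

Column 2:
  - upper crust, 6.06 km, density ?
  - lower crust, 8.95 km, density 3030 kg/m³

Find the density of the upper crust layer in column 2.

2660 kg/m³

Take the compensation level at the base of the deeper column (depth z_c below the surface of column 1) and equate Σ ρ_i t_i down to z_c; mantle fills any gap and the z_c terms cancel.
Column 1: 0.975×2180 + 20.3×2890 + 13.2×3000 + (z_c − 34.475)×3320
Column 2: 2.25×0 + 6.06×ρ + 8.95×3030 + (z_c − 2.25 − 15.01)×3320
The z_c×3320 term appears on both sides and cancels. Collect the known terms of each column as K = Σ(ρt)_known − 3320 × (depth of known layers): K_1 = 100392.5 − 3320×34.475 = −14064.5; K_2 = 27118.5 − 3320×(2.25 + 15.01) = −30184.7.
Balance: K_1 = K_2 + 6.06×ρ, so ρ = (K_1 − K_2)/6.06 = 16120.2/6.06 = 2660 kg/m³.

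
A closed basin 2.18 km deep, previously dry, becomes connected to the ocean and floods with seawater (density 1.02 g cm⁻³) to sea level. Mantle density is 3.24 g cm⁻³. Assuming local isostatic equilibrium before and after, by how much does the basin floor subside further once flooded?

1 km

After flooding the water column is d + s deep. Its weight must equal the weight of mantle displaced by the extra subsidence s: (d + s) ρ_w = s ρ_m.
s = d ρ_w / (ρ_m − ρ_w) = 2.18 km × 1.02/(3.24 − 1.02) = 1 km.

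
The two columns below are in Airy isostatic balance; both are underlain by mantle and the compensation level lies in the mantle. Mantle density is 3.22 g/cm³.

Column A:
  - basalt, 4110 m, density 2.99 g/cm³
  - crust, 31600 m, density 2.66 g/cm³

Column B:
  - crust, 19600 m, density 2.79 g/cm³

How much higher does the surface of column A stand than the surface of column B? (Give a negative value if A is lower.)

For any compensation level in the mantle, the mantle terms cancel and isostasy reduces to e = (Σt_A − Σt_B) − (Σ(ρt)_A − Σ(ρt)_B) / ρ_m.
Σt_A = 35710 m; Σt_B = 19600 m; Σ(ρt)_A = 96344.9; Σ(ρt)_B = 54684 (in m·g/cm³).
e = (35710 − 19600) − (96344.9 − 54684) / 3.22 = 3170 m.

3170 m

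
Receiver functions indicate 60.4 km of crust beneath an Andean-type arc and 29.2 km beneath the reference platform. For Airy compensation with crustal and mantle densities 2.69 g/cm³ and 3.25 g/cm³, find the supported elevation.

5.38 km

Excess crust Δ = 60.4 km − 29.2 km = 31.2 km, split between elevation h and root r with h + r = Δ.
Airy balance ρ_c h = (ρ_m − ρ_c) r gives r = h ρ_c/(ρ_m − ρ_c), so h (1 + ρ_c/(ρ_m − ρ_c)) = Δ, i.e. h = Δ (ρ_m − ρ_c)/ρ_m.
h = 31.2 km × 0.56/3.25 = 5.38 km.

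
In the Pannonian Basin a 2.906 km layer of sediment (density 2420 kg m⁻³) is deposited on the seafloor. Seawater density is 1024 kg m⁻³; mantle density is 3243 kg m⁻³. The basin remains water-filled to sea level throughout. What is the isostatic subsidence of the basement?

1.83 km

Submarine loading: the sediment displaces seawater, and the subsidence is in turn flooded, so s (ρ_m − ρ_w) = t (ρ_sed − ρ_w).
s = 2.906 km × (2420 − 1024) / (3243 − 1024) = 1.83 km.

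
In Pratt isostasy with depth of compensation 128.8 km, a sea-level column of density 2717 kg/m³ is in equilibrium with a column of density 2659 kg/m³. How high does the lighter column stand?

2.81 km

ρ_ref D = ρ (D + h) → h = D (ρ_ref − ρ)/ρ.
h = 128.8 km × (2717 − 2659)/2659 = 2.81 km.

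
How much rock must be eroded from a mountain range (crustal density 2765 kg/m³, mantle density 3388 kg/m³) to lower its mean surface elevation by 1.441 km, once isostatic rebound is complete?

7.84 km

Net drop Δ = e − u = e − e ρ_c/ρ_m = e (ρ_m − ρ_c)/ρ_m.
e = Δ ρ_m/(ρ_m − ρ_c) = 1.441 km × 3388/623 = 7.84 km.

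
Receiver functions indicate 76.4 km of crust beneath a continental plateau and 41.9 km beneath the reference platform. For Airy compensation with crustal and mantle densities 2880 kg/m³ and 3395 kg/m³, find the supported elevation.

5.23 km

Excess crust Δ = 76.4 km − 41.9 km = 34.5 km, split between elevation h and root r with h + r = Δ.
Airy balance ρ_c h = (ρ_m − ρ_c) r gives r = h ρ_c/(ρ_m − ρ_c), so h (1 + ρ_c/(ρ_m − ρ_c)) = Δ, i.e. h = Δ (ρ_m − ρ_c)/ρ_m.
h = 34.5 km × 515/3395 = 5.23 km.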